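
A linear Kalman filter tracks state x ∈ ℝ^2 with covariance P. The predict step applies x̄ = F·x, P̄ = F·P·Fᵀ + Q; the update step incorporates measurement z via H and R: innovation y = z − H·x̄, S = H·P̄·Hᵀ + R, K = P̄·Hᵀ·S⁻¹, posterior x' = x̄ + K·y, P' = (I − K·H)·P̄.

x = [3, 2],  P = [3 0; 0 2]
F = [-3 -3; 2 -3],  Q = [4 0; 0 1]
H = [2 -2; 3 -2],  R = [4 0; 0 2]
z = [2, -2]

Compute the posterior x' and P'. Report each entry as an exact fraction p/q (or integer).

x' = [-4546/1123, -11253/2246]
P' = [4606/1123 6076/1123; 6076/1123 16771/2246]

x̄ = F·x = [-15, 0]
P̄ = F·P·Fᵀ + Q = [49 0; 0 31]
y = z − H·x̄ = [32, 43]
S = H·P̄·Hᵀ + R = [324 418; 418 567]
K = P̄·Hᵀ·S⁻¹ = [-735/1123 833/1123; -4619/4492 1457/2246]
x' = x̄ + K·y = [-4546/1123, -11253/2246]
P' = (I − K·H)·P̄ = [4606/1123 6076/1123; 6076/1123 16771/2246]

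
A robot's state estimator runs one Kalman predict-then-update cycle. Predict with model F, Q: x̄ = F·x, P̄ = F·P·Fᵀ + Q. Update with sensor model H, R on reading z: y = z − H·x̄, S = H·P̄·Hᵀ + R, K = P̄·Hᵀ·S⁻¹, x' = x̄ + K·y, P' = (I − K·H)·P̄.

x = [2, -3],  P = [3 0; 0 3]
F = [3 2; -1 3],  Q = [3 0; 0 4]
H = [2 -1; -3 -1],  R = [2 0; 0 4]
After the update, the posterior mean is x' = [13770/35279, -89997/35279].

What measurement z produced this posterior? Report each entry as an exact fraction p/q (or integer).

z = [3, 1]

x̄ = F·x = [0, -11]
P̄ = F·P·Fᵀ + Q = [42 9; 9 34]
S = H·P̄·Hᵀ + R = [168 -209; -209 470]
K = P̄·Hᵀ·S⁻¹ = [7035/35279 -7005/35279; -20269/35279 -13592/35279]
x' − x̄ = [13770/35279, 298072/35279] = K·y
y = (KᵀK)⁻¹·Kᵀ·(x' − x̄) = [-8, -10]
z = y + H·x̄ = [-8, -10] + [11, 11] = [3, 1]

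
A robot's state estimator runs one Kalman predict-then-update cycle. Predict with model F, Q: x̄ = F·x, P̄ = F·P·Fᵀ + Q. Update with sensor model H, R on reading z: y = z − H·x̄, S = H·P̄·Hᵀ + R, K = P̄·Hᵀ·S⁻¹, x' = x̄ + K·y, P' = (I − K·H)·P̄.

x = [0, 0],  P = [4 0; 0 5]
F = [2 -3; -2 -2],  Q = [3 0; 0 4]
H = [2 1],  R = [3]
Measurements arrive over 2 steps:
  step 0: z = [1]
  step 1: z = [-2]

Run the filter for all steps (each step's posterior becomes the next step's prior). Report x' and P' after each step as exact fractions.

step 0: x̄ = F·x = [0, 0]
step 0: P̄ = F·P·Fᵀ + Q = [64 14; 14 40]
step 0: y = z − H·x̄ = [1]
step 0: S = H·P̄·Hᵀ + R = [355]
step 0: K = P̄·Hᵀ·S⁻¹ = [2/5; 68/355]
step 0: x' = x̄ + K·y = [2/5, 68/355]
step 0: P' = (I − K·H)·P̄ = [36/5 -66/5; -66/5 9576/355]
step 1: x̄ = F·x = [16/71, -84/71]
step 1: P̄ = F·P·Fᵀ + Q = [30741/71 7572/71; 7572/71 2492/71]
step 1: y = z − H·x̄ = [-90/71]
step 1: S = H·P̄·Hᵀ + R = [155957/71]
step 1: K = P̄·Hᵀ·S⁻¹ = [69054/155957; 17636/155957]
step 1: x' = x̄ + K·y = [-52388/155957, -206868/155957]
step 1: P' = (I − K·H)·P̄ = [363651/155957 -520140/155957; -520140/155957 1093188/155957]

step 0: x' = [2/5, 68/355], P' = [36/5 -66/5; -66/5 9576/355]
step 1: x' = [-52388/155957, -206868/155957], P' = [363651/155957 -520140/155957; -520140/155957 1093188/155957]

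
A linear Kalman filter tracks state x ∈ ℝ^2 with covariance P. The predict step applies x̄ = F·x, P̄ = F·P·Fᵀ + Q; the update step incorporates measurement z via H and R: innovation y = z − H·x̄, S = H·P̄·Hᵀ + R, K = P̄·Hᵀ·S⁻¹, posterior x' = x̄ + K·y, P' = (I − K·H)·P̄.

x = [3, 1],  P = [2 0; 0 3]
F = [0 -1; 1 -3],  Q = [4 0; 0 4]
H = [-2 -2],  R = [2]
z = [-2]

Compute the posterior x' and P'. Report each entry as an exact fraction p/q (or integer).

x̄ = F·x = [-1, 0]
P̄ = F·P·Fᵀ + Q = [7 9; 9 33]
y = z − H·x̄ = [-4]
S = H·P̄·Hᵀ + R = [234]
K = P̄·Hᵀ·S⁻¹ = [-16/117; -14/39]
x' = x̄ + K·y = [-53/117, 56/39]
P' = (I − K·H)·P̄ = [307/117 -97/39; -97/39 37/13]

x' = [-53/117, 56/39]
P' = [307/117 -97/39; -97/39 37/13]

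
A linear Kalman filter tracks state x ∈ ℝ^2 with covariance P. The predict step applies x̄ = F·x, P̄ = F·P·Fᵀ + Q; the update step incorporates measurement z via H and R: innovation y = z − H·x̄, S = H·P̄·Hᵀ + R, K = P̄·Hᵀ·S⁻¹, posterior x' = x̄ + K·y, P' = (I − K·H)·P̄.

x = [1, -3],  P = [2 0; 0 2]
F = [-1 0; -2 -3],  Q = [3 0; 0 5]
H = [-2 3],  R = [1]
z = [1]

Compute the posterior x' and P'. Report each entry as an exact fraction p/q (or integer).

x̄ = F·x = [-1, 7]
P̄ = F·P·Fᵀ + Q = [5 4; 4 31]
y = z − H·x̄ = [-22]
S = H·P̄·Hᵀ + R = [252]
K = P̄·Hᵀ·S⁻¹ = [1/126; 85/252]
x' = x̄ + K·y = [-74/63, -53/126]
P' = (I − K·H)·P̄ = [314/63 419/126; 419/126 587/252]

x' = [-74/63, -53/126]
P' = [314/63 419/126; 419/126 587/252]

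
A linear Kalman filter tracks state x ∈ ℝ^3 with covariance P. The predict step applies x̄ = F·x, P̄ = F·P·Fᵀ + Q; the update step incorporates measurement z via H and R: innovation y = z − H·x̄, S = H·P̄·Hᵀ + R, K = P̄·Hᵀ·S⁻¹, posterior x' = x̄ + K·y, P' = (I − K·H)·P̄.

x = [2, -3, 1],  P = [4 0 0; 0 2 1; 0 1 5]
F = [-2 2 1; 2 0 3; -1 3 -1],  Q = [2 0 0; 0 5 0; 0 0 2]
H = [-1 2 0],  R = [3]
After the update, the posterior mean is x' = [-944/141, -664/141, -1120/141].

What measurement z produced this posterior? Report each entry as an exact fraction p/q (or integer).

x̄ = F·x = [-9, 7, -12]
P̄ = F·P·Fᵀ + Q = [35 5 16; 5 66 -14; 16 -14 23]
S = H·P̄·Hᵀ + R = [282]
K = P̄·Hᵀ·S⁻¹ = [-25/282; 127/282; -22/141]
x' − x̄ = [325/141, -1651/141, 572/141] = K·y
y = (KᵀK)⁻¹·Kᵀ·(x' − x̄) = [-26]
z = y + H·x̄ = [-26] + [23] = [-3]

z = [-3]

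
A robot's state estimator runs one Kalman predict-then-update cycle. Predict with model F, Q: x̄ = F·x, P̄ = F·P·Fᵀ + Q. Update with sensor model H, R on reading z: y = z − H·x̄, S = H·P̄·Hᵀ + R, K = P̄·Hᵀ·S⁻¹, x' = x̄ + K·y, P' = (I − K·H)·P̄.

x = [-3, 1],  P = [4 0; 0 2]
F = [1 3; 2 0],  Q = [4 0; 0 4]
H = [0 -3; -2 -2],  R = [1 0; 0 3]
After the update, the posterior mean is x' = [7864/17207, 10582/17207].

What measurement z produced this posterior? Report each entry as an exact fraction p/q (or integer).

z = [-2, -2]

x̄ = F·x = [0, -6]
P̄ = F·P·Fᵀ + Q = [26 8; 8 20]
S = H·P̄·Hᵀ + R = [181 168; 168 251]
K = P̄·Hᵀ·S⁻¹ = [5400/17207 -8276/17207; -5652/17207 -56/17207]
x' − x̄ = [7864/17207, 113824/17207] = K·y
y = (KᵀK)⁻¹·Kᵀ·(x' − x̄) = [-20, -14]
z = y + H·x̄ = [-20, -14] + [18, 12] = [-2, -2]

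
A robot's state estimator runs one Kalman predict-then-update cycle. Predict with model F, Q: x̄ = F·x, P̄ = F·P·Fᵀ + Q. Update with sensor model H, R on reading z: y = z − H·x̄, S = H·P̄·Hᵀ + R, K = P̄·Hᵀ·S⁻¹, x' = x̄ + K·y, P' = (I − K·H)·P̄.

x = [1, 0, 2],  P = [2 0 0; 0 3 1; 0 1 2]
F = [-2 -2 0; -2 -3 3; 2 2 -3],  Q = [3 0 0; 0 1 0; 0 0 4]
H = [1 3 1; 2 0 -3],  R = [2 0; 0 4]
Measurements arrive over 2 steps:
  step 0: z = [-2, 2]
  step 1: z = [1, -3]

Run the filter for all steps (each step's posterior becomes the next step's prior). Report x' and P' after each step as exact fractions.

step 0: x̄ = F·x = [-2, 4, -4]
step 0: P̄ = F·P·Fᵀ + Q = [23 20 -14; 20 36 -29; -14 -29 30]
step 0: y = z − H·x̄ = [-8, -6]
step 0: S = H·P̄·Hᵀ + R = [297 351; 351 534]
step 0: K = P̄·Hᵀ·S⁻¹ = [662/3933 71/1311; 307/1311 110/1311; 1168/11799 -125/437]
step 0: x' = x̄ + K·y = [-760/207, 112/69, -1910/621]
step 0: P' = (I − K·H)·P̄ = [2893/437 -4643/1311 17074/3933; -4643/1311 2833/1311 -3242/1311; 17074/3933 -3242/1311 38648/11799]
step 1: x̄ = F·x = [848/207, -466/69, 118/23]
step 1: P̄ = F·P·Fᵀ + Q = [4279/437 -9412/1311 5792/1311; -9412/1311 34516/1311 -24266/1311; 5792/1311 -24266/1311 23404/1311]
step 1: y = z − H·x̄ = [2491/207, 869/207]
step 1: S = H·P̄·Hᵀ + R = [159023/1311 111592/1311; 111592/1311 65908/437]
step 1: K = P̄·Hᵀ·S⁻¹ = [-1616433/10863781 2736427/21727562; 4457614/10863781 899513/21727562; -22438/204977 -48115/204977]
step 1: x' = x̄ + K·y = [61593519/21727562, -35679333/21727562, 1738849/614931]
step 1: P' = (I − K·H)·P̄ = [85870213/10863781 -48175201/10863781 1045708/204977; -48175201/10863781 29935635/10863781 -617292/204977; 1045708/204977 -617292/204977 761292/204977]

step 0: x' = [-760/207, 112/69, -1910/621], P' = [2893/437 -4643/1311 17074/3933; -4643/1311 2833/1311 -3242/1311; 17074/3933 -3242/1311 38648/11799]
step 1: x' = [61593519/21727562, -35679333/21727562, 1738849/614931], P' = [85870213/10863781 -48175201/10863781 1045708/204977; -48175201/10863781 29935635/10863781 -617292/204977; 1045708/204977 -617292/204977 761292/204977]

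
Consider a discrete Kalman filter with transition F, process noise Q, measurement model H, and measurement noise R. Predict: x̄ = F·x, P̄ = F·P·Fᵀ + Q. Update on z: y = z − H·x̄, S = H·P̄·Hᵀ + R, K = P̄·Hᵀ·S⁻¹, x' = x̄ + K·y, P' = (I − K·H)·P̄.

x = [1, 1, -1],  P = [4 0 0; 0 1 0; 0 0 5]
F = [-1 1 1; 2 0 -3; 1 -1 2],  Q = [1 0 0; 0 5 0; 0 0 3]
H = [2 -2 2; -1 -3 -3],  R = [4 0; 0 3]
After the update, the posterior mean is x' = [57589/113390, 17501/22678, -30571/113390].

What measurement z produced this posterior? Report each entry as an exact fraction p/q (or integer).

x̄ = F·x = [-1, 5, -2]
P̄ = F·P·Fᵀ + Q = [11 -23 5; -23 66 -22; 5 -22 28]
S = H·P̄·Hᵀ + R = [824 258; 258 356]
K = P̄·Hᵀ·S⁻¹ = [8337/113390 3827/56695; -5091/22678 -1627/11339; 22547/113390 -11833/56695]
x' − x̄ = [170979/113390, -95889/22678, 196209/113390] = K·y
y = (KᵀK)⁻¹·Kᵀ·(x' − x̄) = [15, 6]
z = y + H·x̄ = [15, 6] + [-16, -8] = [-1, -2]

z = [-1, -2]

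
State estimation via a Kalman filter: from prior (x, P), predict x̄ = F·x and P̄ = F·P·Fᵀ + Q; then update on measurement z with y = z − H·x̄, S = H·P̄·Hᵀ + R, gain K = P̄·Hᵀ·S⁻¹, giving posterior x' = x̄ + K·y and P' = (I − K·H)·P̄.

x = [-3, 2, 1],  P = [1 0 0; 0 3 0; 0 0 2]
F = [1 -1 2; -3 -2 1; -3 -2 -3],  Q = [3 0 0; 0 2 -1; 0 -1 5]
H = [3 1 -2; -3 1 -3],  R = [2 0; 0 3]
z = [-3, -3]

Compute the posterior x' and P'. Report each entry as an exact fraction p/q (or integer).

x̄ = F·x = [-3, 6, 2]
P̄ = F·P·Fᵀ + Q = [15 7 -9; 7 25 14; -9 14 44]
y = z − H·x̄ = [4, -12]
S = H·P̄·Hᵀ + R = [432 111; 111 271]
K = P̄·Hᵀ·S⁻¹ = [20191/104751 -4174/34917; 3032/34917 -2046/11639; -17270/104751 -9367/34917]
x' = x̄ + K·y = [-83225/104751, 295286/34917, 477634/104751]
P' = (I − K·H)·P̄ = [20153/104751 -35339/34917 -42970/104751; -35339/34917 195035/11639 236512/34917; -42970/104751 236512/34917 307583/104751]

x' = [-83225/104751, 295286/34917, 477634/104751]
P' = [20153/104751 -35339/34917 -42970/104751; -35339/34917 195035/11639 236512/34917; -42970/104751 236512/34917 307583/104751]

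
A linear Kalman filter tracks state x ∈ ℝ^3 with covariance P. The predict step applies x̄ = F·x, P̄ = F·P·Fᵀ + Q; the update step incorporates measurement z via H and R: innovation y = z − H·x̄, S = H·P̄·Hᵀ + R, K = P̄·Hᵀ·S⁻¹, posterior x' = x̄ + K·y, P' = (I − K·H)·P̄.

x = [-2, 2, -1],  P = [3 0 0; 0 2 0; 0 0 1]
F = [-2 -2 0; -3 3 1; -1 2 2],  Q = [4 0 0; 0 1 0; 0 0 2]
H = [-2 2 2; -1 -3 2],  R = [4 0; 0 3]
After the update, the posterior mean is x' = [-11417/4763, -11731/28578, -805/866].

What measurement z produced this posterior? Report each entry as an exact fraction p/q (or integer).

x̄ = F·x = [0, 11, 4]
P̄ = F·P·Fᵀ + Q = [24 6 -2; 6 47 23; -2 23 17]
S = H·P̄·Hᵀ + R = [508 -176; -176 286]
K = P̄·Hᵀ·S⁻¹ = [-74/433 -1267/4763; 214/1299 -7195/28578; 69/433 -15/866]
x' − x̄ = [-11417/4763, -326089/28578, -4269/866] = K·y
y = (KᵀK)⁻¹·Kᵀ·(x' − x̄) = [-28, 27]
z = y + H·x̄ = [-28, 27] + [30, -25] = [2, 2]

z = [2, 2]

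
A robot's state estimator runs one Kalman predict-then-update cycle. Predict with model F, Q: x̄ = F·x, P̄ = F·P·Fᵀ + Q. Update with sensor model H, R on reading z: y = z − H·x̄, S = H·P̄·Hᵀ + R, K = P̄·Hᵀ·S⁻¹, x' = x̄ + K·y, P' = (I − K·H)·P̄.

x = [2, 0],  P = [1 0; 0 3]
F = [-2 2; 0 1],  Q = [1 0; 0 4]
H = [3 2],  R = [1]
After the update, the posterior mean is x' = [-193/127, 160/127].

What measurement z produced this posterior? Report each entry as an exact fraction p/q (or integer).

z = [-2]

x̄ = F·x = [-4, 0]
P̄ = F·P·Fᵀ + Q = [17 6; 6 7]
S = H·P̄·Hᵀ + R = [254]
K = P̄·Hᵀ·S⁻¹ = [63/254; 16/127]
x' − x̄ = [315/127, 160/127] = K·y
y = (KᵀK)⁻¹·Kᵀ·(x' − x̄) = [10]
z = y + H·x̄ = [10] + [-12] = [-2]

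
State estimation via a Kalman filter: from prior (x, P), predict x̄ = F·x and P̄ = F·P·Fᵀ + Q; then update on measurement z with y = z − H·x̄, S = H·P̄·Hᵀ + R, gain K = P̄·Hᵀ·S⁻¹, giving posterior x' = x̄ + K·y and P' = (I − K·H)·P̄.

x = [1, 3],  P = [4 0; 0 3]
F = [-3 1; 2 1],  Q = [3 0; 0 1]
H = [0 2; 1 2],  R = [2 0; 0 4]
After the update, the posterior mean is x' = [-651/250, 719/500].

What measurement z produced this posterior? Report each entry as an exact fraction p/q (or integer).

x̄ = F·x = [0, 5]
P̄ = F·P·Fᵀ + Q = [42 -21; -21 20]
S = H·P̄·Hᵀ + R = [82 38; 38 42]
K = P̄·Hᵀ·S⁻¹ = [-441/500 399/500; 479/1000 19/1000]
x' − x̄ = [-651/250, -1781/500] = K·y
y = (KᵀK)⁻¹·Kᵀ·(x' − x̄) = [-7, -11]
z = y + H·x̄ = [-7, -11] + [10, 10] = [3, -1]

z = [3, -1]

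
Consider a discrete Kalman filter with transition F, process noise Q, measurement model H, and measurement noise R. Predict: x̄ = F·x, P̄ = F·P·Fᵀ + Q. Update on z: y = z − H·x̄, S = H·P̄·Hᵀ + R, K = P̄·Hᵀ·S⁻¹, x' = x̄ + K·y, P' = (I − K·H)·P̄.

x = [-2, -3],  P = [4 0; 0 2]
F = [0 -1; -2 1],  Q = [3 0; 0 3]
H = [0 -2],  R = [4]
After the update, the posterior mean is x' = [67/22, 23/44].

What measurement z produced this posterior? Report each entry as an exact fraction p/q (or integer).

x̄ = F·x = [3, 1]
P̄ = F·P·Fᵀ + Q = [5 -2; -2 21]
S = H·P̄·Hᵀ + R = [88]
K = P̄·Hᵀ·S⁻¹ = [1/22; -21/44]
x' − x̄ = [1/22, -21/44] = K·y
y = (KᵀK)⁻¹·Kᵀ·(x' − x̄) = [1]
z = y + H·x̄ = [1] + [-2] = [-1]

z = [-1]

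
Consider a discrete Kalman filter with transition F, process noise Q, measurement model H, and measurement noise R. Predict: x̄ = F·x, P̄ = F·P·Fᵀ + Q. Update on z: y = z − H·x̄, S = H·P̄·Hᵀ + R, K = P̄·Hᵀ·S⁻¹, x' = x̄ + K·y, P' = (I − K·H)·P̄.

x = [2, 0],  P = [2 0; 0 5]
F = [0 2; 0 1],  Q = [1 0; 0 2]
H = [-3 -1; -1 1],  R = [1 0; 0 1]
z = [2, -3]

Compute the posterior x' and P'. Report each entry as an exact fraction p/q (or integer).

x̄ = F·x = [0, 0]
P̄ = F·P·Fᵀ + Q = [21 10; 10 7]
y = z − H·x̄ = [2, -3]
S = H·P̄·Hᵀ + R = [257 36; 36 9]
K = P̄·Hᵀ·S⁻¹ = [-29/113 -199/1017; -25/113 187/339]
x' = x̄ + K·y = [25/339, -237/113]
P' = (I − K·H)·P̄ = [115/1017 -28/339; -28/339 53/113]

x' = [25/339, -237/113]
P' = [115/1017 -28/339; -28/339 53/113]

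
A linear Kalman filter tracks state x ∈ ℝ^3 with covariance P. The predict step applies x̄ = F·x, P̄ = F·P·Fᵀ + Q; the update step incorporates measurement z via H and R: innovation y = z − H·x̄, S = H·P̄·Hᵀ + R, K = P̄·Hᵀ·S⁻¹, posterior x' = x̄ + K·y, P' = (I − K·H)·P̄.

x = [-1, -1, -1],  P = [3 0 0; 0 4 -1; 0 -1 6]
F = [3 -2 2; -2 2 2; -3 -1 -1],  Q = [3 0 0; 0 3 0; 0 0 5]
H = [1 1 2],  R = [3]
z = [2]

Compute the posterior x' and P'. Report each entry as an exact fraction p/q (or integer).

x̄ = F·x = [-3, -2, 5]
P̄ = F·P·Fᵀ + Q = [78 -10 -31; -10 47 2; -31 2 40]
y = z − H·x̄ = [-3]
S = H·P̄·Hᵀ + R = [152]
K = P̄·Hᵀ·S⁻¹ = [3/76; 41/152; 51/152]
x' = x̄ + K·y = [-237/76, -427/152, 607/152]
P' = (I − K·H)·P̄ = [2955/38 -883/76 -2509/76; -883/76 5463/152 -1787/152; -2509/76 -1787/152 3479/152]

x' = [-237/76, -427/152, 607/152]
P' = [2955/38 -883/76 -2509/76; -883/76 5463/152 -1787/152; -2509/76 -1787/152 3479/152]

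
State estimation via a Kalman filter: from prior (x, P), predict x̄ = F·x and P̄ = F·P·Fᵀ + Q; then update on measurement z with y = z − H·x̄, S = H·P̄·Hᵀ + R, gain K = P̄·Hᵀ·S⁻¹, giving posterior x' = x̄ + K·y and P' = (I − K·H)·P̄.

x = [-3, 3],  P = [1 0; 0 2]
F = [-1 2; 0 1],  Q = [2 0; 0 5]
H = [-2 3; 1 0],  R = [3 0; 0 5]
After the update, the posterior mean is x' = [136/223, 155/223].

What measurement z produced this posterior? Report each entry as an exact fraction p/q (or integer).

z = [1, -3]

x̄ = F·x = [9, 3]
P̄ = F·P·Fᵀ + Q = [11 4; 4 7]
S = H·P̄·Hᵀ + R = [62 -10; -10 16]
K = P̄·Hᵀ·S⁻¹ = [-25/446 291/446; 62/223 189/446]
x' − x̄ = [-1871/223, -514/223] = K·y
y = (KᵀK)⁻¹·Kᵀ·(x' − x̄) = [10, -12]
z = y + H·x̄ = [10, -12] + [-9, 9] = [1, -3]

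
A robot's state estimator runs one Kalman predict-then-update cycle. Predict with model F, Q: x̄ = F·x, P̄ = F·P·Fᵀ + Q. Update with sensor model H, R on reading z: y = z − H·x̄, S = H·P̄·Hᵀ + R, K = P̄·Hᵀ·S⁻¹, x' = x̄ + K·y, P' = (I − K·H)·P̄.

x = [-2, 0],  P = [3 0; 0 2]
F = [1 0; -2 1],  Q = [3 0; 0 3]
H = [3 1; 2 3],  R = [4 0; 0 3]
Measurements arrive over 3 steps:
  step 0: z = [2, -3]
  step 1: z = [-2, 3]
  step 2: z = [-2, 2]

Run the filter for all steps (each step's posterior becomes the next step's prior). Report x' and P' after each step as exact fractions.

step 0: x̄ = F·x = [-2, 4]
step 0: P̄ = F·P·Fᵀ + Q = [6 -6; -6 17]
step 0: y = z − H·x̄ = [4, -11]
step 0: S = H·P̄·Hᵀ + R = [39 21; 21 108]
step 0: K = P̄·Hᵀ·S⁻¹ = [158/419 -54/419; -103/419 514/1257]
step 0: x' = x̄ + K·y = [388/419, -1862/1257]
step 0: P' = (I − K·H)·P̄ = [294/419 -250/419; -250/419 338/419]
step 1: x̄ = F·x = [388/419, -10/3]
step 1: P̄ = F·P·Fᵀ + Q = [1551/419 -2; -2 9]
step 1: y = z − H·x̄ = [-1816/1257, 4671/419]
step 1: S = H·P̄·Hᵀ + R = [14378/419 11401/419; 11401/419 31344/419]
step 1: K = P̄·Hᵀ·S⁻¹ = [269388/765349 -6433/58873; -168191/765349 22807/58873]
step 1: x' = x̄ + K·y = [-612757/765349, 997097/765349]
step 1: P' = (I − K·H)·P̄ = [497649/765349 -415395/765349; -415395/765349 573421/765349]
step 2: x̄ = F·x = [-612757/765349, 2222611/765349]
step 2: P̄ = F·P·Fᵀ + Q = [2793696/765349 -1410693/765349; -1410693/765349 6521644/765349]
step 2: y = z − H·x̄ = [-1915038/765349, -3911621/765349]
step 2: S = H·P̄·Hᵀ + R = [26262146/765349 20809485/765349; 20809485/765349 55237311/765349]
step 2: K = P̄·Hᵀ·S⁻¹ = [51802440/147734441 -47671891/443203323; -32222795/147734441 56920551/147734441]
step 2: x' = x̄ + K·y = [-500049640/443203323, 218740010/147734441]
step 2: P' = (I − K·H)·P̄ = [95614453/147734441 -79633599/147734441; -79633599/147734441 110009617/147734441]

step 0: x' = [388/419, -1862/1257], P' = [294/419 -250/419; -250/419 338/419]
step 1: x' = [-612757/765349, 997097/765349], P' = [497649/765349 -415395/765349; -415395/765349 573421/765349]
step 2: x' = [-500049640/443203323, 218740010/147734441], P' = [95614453/147734441 -79633599/147734441; -79633599/147734441 110009617/147734441]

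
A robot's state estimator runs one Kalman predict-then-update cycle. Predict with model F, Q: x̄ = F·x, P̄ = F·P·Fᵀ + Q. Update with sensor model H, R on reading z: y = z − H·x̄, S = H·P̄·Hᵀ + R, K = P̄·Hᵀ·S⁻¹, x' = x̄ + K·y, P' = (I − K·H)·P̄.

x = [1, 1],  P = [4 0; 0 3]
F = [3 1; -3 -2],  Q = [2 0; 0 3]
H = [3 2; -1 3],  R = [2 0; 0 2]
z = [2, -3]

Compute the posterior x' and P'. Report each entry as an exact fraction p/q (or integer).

x' = [44404/41213, -27169/41213]
P' = [8666/41213 -2130/41213; -2130/41213 6744/41213]

x̄ = F·x = [4, -5]
P̄ = F·P·Fᵀ + Q = [41 -42; -42 51]
y = z − H·x̄ = [0, 16]
S = H·P̄·Hᵀ + R = [71 -111; -111 754]
K = P̄·Hᵀ·S⁻¹ = [10869/41213 -7528/41213; 3549/41213 11181/41213]
x' = x̄ + K·y = [44404/41213, -27169/41213]
P' = (I − K·H)·P̄ = [8666/41213 -2130/41213; -2130/41213 6744/41213]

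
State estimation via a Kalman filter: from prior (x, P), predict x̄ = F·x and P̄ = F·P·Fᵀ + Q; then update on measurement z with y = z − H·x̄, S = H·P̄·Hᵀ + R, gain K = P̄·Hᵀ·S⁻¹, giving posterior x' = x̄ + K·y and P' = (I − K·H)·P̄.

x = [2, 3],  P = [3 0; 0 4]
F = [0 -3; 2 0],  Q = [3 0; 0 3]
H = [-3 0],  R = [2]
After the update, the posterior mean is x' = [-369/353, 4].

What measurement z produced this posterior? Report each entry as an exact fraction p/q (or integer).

x̄ = F·x = [-9, 4]
P̄ = F·P·Fᵀ + Q = [39 0; 0 15]
S = H·P̄·Hᵀ + R = [353]
K = P̄·Hᵀ·S⁻¹ = [-117/353; 0]
x' − x̄ = [2808/353, 0] = K·y
y = (KᵀK)⁻¹·Kᵀ·(x' − x̄) = [-24]
z = y + H·x̄ = [-24] + [27] = [3]

z = [3]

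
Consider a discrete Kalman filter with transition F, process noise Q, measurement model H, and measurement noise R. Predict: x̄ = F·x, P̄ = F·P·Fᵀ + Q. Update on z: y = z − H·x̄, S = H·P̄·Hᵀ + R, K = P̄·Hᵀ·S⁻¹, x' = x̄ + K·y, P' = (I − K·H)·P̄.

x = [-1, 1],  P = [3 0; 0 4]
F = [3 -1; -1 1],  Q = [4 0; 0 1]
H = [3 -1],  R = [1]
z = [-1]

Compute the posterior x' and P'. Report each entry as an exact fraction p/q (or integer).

x' = [-37/201, 193/402]
P' = [73/201 160/201; 160/201 1007/402]

x̄ = F·x = [-4, 2]
P̄ = F·P·Fᵀ + Q = [35 -13; -13 8]
y = z − H·x̄ = [13]
S = H·P̄·Hᵀ + R = [402]
K = P̄·Hᵀ·S⁻¹ = [59/201; -47/402]
x' = x̄ + K·y = [-37/201, 193/402]
P' = (I − K·H)·P̄ = [73/201 160/201; 160/201 1007/402]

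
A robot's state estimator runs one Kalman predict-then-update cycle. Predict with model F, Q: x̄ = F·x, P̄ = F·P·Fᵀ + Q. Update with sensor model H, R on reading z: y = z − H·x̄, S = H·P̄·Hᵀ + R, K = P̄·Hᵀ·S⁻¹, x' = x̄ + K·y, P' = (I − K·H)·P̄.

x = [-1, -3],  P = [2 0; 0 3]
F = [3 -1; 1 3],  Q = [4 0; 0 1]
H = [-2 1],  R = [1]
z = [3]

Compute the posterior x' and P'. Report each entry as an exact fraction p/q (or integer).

x̄ = F·x = [0, -10]
P̄ = F·P·Fᵀ + Q = [25 -3; -3 30]
y = z − H·x̄ = [13]
S = H·P̄·Hᵀ + R = [143]
K = P̄·Hᵀ·S⁻¹ = [-53/143; 36/143]
x' = x̄ + K·y = [-53/11, -74/11]
P' = (I − K·H)·P̄ = [766/143 1479/143; 1479/143 2994/143]

x' = [-53/11, -74/11]
P' = [766/143 1479/143; 1479/143 2994/143]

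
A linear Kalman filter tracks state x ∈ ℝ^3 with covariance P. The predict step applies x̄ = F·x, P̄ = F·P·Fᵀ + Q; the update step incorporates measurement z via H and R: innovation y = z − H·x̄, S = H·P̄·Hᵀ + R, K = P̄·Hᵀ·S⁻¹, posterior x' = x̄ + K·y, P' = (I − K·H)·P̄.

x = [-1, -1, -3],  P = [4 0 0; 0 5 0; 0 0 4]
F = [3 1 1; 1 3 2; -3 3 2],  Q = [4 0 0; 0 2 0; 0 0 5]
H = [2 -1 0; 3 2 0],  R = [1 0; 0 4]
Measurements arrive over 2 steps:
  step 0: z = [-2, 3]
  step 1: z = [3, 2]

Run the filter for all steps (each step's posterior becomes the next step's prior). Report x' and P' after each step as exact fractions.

step 0: x' = [-15729/102467, 8798/5393, 157642/102467], P' = [16660/102467 224/5393 -15028/102467; 224/5393 2722/5393 3496/5393; -15028/102467 3496/5393 1921115/102467]
step 1: x' = [929552456/856723883, -1491688357/2570171649, -30883883/856723883], P' = [136743212/856723883 39074648/856723883 25305516/856723883; 39074648/856723883 1285993012/2570171649 437003278/856723883; 25305516/856723883 437003278/856723883 8579560545/856723883]

step 0: x̄ = F·x = [-7, -10, -6]
step 0: P̄ = F·P·Fᵀ + Q = [49 35 -13; 35 67 49; -13 49 102]
step 0: y = z − H·x̄ = [2, 44]
step 0: S = H·P̄·Hᵀ + R = [124 195; 195 1133]
step 0: K = P̄·Hᵀ·S⁻¹ = [29064/102467 14623/102467; -2274/5393 1529/5393; -96480/102467 21941/102467]
step 0: x' = x̄ + K·y = [-15729/102467, 8798/5393, 157642/102467]
step 0: P' = (I − K·H)·P̄ = [16660/102467 224/5393 -15028/102467; 224/5393 2722/5393 3496/5393; -15028/102467 3496/5393 1921115/102467]
step 1: x̄ = F·x = [277617/102467, 801041/102467, 863957/102467]
step 1: P̄ = F·P·Fᵀ + Q = [2600857/102467 4316848/102467 4160016/102467; 4316848/102467 9134028/102467 8931606/102467; 4160016/102467 8931606/102467 9713013/102467]
step 1: y = z − H·x̄ = [553208/102467, -2229999/102467]
step 1: S = H·P̄·Hᵀ + R = [2372531/102467 1653934/102467; 1653934/102467 112155869/102467]
step 1: K = P̄·Hᵀ·S⁻¹ = [234411776/856723883 122094733/856723883; -1051545124/2570171649 730914464/2570171649; -386392246/856723883 237480776/856723883]
step 1: x' = x̄ + K·y = [929552456/856723883, -1491688357/2570171649, -30883883/856723883]
step 1: P' = (I − K·H)·P̄ = [136743212/856723883 39074648/856723883 25305516/856723883; 39074648/856723883 1285993012/2570171649 437003278/856723883; 25305516/856723883 437003278/856723883 8579560545/856723883]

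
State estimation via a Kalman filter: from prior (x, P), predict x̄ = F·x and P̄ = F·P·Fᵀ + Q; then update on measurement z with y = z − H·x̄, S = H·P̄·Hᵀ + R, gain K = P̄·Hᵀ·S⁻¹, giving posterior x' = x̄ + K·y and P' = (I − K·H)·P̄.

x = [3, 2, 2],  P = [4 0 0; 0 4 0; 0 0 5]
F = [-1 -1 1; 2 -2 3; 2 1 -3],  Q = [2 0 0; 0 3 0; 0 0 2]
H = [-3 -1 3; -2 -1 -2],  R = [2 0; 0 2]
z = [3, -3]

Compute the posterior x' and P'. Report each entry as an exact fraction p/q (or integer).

x' = [-211467/78554, 278626/39277, 52859/78554]
P' = [105684/39277 -250161/39277 19986/39277; -250161/39277 632224/39277 -44309/39277; 19986/39277 -44309/39277 9992/39277]

x̄ = F·x = [-3, 8, 2]
P̄ = F·P·Fᵀ + Q = [15 15 -27; 15 80 -37; -27 -37 67]
y = z − H·x̄ = [-4, 3]
S = H·P̄·Hᵀ + R = [1618 -120; -120 106]
K = P̄·Hᵀ·S⁻¹ = [-6933/78554 -1179/78554; -7334/39277 -21642/39277; 14327/78554 -15647/78554]
x' = x̄ + K·y = [-211467/78554, 278626/39277, 52859/78554]
P' = (I − K·H)·P̄ = [105684/39277 -250161/39277 19986/39277; -250161/39277 632224/39277 -44309/39277; 19986/39277 -44309/39277 9992/39277]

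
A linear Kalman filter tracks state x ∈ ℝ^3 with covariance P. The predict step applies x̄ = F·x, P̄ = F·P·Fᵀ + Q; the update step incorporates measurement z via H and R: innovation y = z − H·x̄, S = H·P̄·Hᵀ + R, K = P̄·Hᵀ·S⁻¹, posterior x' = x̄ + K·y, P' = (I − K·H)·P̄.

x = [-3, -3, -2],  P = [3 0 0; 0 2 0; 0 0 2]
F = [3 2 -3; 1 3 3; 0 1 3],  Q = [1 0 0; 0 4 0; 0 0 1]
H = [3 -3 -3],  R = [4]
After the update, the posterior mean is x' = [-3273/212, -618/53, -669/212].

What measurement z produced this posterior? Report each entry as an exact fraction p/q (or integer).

x̄ = F·x = [-9, -18, -9]
P̄ = F·P·Fᵀ + Q = [54 3 -14; 3 43 24; -14 24 21]
S = H·P̄·Hᵀ + R = [1696]
K = P̄·Hᵀ·S⁻¹ = [195/1696; -6/53; -177/1696]
x' − x̄ = [-1365/212, 336/53, 1239/212] = K·y
y = (KᵀK)⁻¹·Kᵀ·(x' − x̄) = [-56]
z = y + H·x̄ = [-56] + [54] = [-2]

z = [-2]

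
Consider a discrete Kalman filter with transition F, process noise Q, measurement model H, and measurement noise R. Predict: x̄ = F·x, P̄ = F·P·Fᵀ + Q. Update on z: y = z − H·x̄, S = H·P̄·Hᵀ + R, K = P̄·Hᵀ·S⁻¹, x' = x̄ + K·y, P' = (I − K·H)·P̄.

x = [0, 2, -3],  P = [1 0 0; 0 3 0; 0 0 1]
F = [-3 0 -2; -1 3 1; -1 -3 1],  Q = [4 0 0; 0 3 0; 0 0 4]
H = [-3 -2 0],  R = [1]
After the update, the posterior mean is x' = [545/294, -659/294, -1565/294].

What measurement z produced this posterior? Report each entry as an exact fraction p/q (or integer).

x̄ = F·x = [6, 3, -9]
P̄ = F·P·Fᵀ + Q = [17 1 1; 1 32 -25; 1 -25 33]
S = H·P̄·Hᵀ + R = [294]
K = P̄·Hᵀ·S⁻¹ = [-53/294; -67/294; 47/294]
x' − x̄ = [-1219/294, -1541/294, 1081/294] = K·y
y = (KᵀK)⁻¹·Kᵀ·(x' − x̄) = [23]
z = y + H·x̄ = [23] + [-24] = [-1]

z = [-1]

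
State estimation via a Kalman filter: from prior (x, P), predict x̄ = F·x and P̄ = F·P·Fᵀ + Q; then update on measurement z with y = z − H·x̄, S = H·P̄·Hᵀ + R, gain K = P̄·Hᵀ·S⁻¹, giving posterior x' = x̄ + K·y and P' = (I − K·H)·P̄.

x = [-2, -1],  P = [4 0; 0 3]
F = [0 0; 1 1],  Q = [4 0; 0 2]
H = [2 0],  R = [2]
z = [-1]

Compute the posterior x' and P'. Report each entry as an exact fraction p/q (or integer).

x' = [-4/9, -3]
P' = [4/9 0; 0 9]

x̄ = F·x = [0, -3]
P̄ = F·P·Fᵀ + Q = [4 0; 0 9]
y = z − H·x̄ = [-1]
S = H·P̄·Hᵀ + R = [18]
K = P̄·Hᵀ·S⁻¹ = [4/9; 0]
x' = x̄ + K·y = [-4/9, -3]
P' = (I − K·H)·P̄ = [4/9 0; 0 9]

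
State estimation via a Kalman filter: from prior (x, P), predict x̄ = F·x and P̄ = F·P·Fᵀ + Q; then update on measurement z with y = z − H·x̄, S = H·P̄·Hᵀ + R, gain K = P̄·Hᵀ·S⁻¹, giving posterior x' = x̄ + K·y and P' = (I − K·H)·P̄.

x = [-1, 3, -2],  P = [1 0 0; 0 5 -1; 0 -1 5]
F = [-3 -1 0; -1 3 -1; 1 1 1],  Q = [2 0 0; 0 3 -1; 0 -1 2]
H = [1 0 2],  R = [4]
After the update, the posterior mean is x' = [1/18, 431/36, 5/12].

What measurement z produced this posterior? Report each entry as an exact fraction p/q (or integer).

z = [1]

x̄ = F·x = [0, 12, 0]
P̄ = F·P·Fᵀ + Q = [16 -13 -7; -13 60 6; -7 6 11]
S = H·P̄·Hᵀ + R = [36]
K = P̄·Hᵀ·S⁻¹ = [1/18; -1/36; 5/12]
x' − x̄ = [1/18, -1/36, 5/12] = K·y
y = (KᵀK)⁻¹·Kᵀ·(x' − x̄) = [1]
z = y + H·x̄ = [1] + [0] = [1]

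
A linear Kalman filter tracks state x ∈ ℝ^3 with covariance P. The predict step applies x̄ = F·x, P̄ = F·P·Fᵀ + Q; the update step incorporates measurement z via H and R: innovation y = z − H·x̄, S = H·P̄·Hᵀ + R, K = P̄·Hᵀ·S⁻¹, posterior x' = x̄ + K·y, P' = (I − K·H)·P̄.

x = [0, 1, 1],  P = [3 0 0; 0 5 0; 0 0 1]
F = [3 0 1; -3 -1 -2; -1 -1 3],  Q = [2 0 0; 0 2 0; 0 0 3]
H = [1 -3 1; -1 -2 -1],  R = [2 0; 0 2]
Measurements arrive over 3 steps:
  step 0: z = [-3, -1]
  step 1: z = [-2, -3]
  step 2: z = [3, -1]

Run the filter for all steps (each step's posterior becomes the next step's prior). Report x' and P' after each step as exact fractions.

step 0: x' = [-61379/26303, 20866/26303, 46956/26303], P' = [146786/26303 -1902/26303 -140008/26303; -1902/26303 4164/26303 3824/26303; -140008/26303 3824/26303 159460/26303]
step 1: x' = [-21314251/6404917, 6535391/6404917, 27833518/6404917], P' = [46223052/6404917 -1207040/6404917 -48702168/6404917; -1207040/6404917 13155204/83263921 22177732/83263921; -48702168/6404917 22177732/83263921 749670021/83263921]
step 2: x' = [-506753315545/221061001959, -86382540610/221061001959, 937159930972/221061001959], P' = [4918969111741/663183005877 -126482874884/663183005877 -5205118610623/663183005877; -126482874884/663183005877 104691098200/663183005877 178805742050/663183005877; -5205118610623/663183005877 178805742050/663183005877 6168141132481/663183005877]

step 0: x̄ = F·x = [1, -3, 2]
step 0: P̄ = F·P·Fᵀ + Q = [30 -29 -6; -29 38 8; -6 8 20]
step 0: y = z − H·x̄ = [-15, -4]
step 0: S = H·P̄·Hᵀ + R = [508 169; 169 108]
step 0: K = P̄·Hᵀ·S⁻¹ = [6242/26303 -1487/26303; -5285/26303 -5125/26303; 3990/26303 -13550/26303]
step 0: x' = x̄ + K·y = [-61379/26303, 20866/26303, 46956/26303]
step 0: P' = (I − K·H)·P̄ = [146786/26303 -1902/26303 -140008/26303; -1902/26303 4164/26303 3824/26303; -140008/26303 3824/26303 159460/26303]
step 1: x̄ = F·x = [-137181/26303, 69359/26303, 181381/26303]
step 1: P̄ = F·P·Fᵀ + Q = [693092/26303 -378040/26303 -1080160/26303; -378040/26303 339472/26303 456386/26303; -1080160/26303 456386/26303 2478299/26303]
step 1: y = z − H·x̄ = [111271/26303, 104009/26303]
step 1: S = H·P̄·Hᵀ + R = [3648849/26303 1104107/26303; 1104107/26303 2734949/26303]
step 1: K = P̄·Hᵀ·S⁻¹ = [571002/6404917 2446598/6404917; -16489700/83263921 -16398310/83263921; 50008641/166527842 -160897301/166527842]
step 1: x' = x̄ + K·y = [-21314251/6404917, 6535391/6404917, 27833518/6404917]
step 1: P' = (I − K·H)·P̄ = [46223052/6404917 -1207040/6404917 -48702168/6404917; -1207040/6404917 13155204/83263921 22177732/83263921; -48702168/6404917 22177732/83263921 749670021/83263921]
step 2: x̄ = F·x = [-36109235/6404917, 1740326/6404917, 98279414/6404917]
step 2: P̄ = F·P·Fᵀ + Q = [2525525843/83263921 -1184386642/83263921 -4593817609/83263921; -1184386642/83263921 983483814/83263921 1664787582/83263921; -4593817609/83263921 1664787582/83263921 11245196504/83263921]
step 2: y = z − H·x̄ = [-37734450/6404917, 59245914/6404917]
step 2: S = H·P̄·Hᵀ + R = [10718563657/83263921 1798216695/83263921; 1798216695/83263921 10605153987/83263921]
step 2: K = P̄·Hᵀ·S⁻¹ = [5183284765/73687000653 269557624325/663183005877; -14541690413/73687000653 -130852531783/663183005877; 23700294206/73687000653 -660317002979/663183005877]
step 2: x' = x̄ + K·y = [-506753315545/221061001959, -86382540610/221061001959, 937159930972/221061001959]
step 2: P' = (I − K·H)·P̄ = [4918969111741/663183005877 -126482874884/663183005877 -5205118610623/663183005877; -126482874884/663183005877 104691098200/663183005877 178805742050/663183005877; -5205118610623/663183005877 178805742050/663183005877 6168141132481/663183005877]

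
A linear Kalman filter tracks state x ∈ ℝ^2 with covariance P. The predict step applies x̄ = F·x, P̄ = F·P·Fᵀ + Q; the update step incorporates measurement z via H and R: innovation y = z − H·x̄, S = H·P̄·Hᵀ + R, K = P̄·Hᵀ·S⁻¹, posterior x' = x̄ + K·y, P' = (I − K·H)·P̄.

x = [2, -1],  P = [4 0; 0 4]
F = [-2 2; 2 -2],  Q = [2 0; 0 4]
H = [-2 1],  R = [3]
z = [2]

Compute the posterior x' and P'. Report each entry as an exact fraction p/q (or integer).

x̄ = F·x = [-6, 6]
P̄ = F·P·Fᵀ + Q = [34 -32; -32 36]
y = z − H·x̄ = [-16]
S = H·P̄·Hᵀ + R = [303]
K = P̄·Hᵀ·S⁻¹ = [-100/303; 100/303]
x' = x̄ + K·y = [-218/303, 218/303]
P' = (I − K·H)·P̄ = [302/303 304/303; 304/303 908/303]

x' = [-218/303, 218/303]
P' = [302/303 304/303; 304/303 908/303]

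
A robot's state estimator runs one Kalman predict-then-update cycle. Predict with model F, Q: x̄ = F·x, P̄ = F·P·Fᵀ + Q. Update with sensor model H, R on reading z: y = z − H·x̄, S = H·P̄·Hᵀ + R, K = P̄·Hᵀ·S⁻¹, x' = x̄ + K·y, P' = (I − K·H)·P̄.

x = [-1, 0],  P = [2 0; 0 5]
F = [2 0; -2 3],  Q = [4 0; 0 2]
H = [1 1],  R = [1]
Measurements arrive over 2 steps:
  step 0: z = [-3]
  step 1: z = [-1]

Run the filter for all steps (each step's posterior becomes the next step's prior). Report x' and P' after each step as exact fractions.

step 0: x̄ = F·x = [-2, 2]
step 0: P̄ = F·P·Fᵀ + Q = [12 -8; -8 55]
step 0: y = z − H·x̄ = [-3]
step 0: S = H·P̄·Hᵀ + R = [52]
step 0: K = P̄·Hᵀ·S⁻¹ = [1/13; 47/52]
step 0: x' = x̄ + K·y = [-29/13, -37/52]
step 0: P' = (I − K·H)·P̄ = [152/13 -151/13; -151/13 651/52]
step 1: x̄ = F·x = [-58/13, 121/52]
step 1: P̄ = F·P·Fᵀ + Q = [660/13 -1514/13; -1514/13 15643/52]
step 1: y = z − H·x̄ = [59/52]
step 1: S = H·P̄·Hᵀ + R = [6223/52]
step 1: K = P̄·Hᵀ·S⁻¹ = [-488/889; 9587/6223]
step 1: x' = x̄ + K·y = [-4520/889, 25358/6223]
step 1: P' = (I − K·H)·P̄ = [1868/127 -13564/889; -13564/889 104535/6223]

step 0: x' = [-29/13, -37/52], P' = [152/13 -151/13; -151/13 651/52]
step 1: x' = [-4520/889, 25358/6223], P' = [1868/127 -13564/889; -13564/889 104535/6223]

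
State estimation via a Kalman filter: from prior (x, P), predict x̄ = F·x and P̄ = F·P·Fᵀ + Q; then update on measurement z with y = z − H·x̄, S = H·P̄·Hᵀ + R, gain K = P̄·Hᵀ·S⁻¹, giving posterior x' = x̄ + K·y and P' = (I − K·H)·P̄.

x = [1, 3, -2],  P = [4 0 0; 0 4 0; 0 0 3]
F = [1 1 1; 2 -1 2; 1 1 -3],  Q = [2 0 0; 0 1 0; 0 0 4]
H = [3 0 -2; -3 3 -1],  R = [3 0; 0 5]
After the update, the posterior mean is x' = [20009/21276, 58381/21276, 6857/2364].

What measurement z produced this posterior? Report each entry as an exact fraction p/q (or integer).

z = [-3, 3]

x̄ = F·x = [2, -5, 10]
P̄ = F·P·Fᵀ + Q = [13 10 -1; 10 33 -14; -1 -14 39]
S = H·P̄·Hᵀ + R = [288 132; 132 356]
K = P̄·Hᵀ·S⁻¹ = [3913/21276 -643/7092; 2423/21276 677/3546; -515/2364 -109/788]
x' − x̄ = [-22543/21276, 164761/21276, -16783/2364] = K·y
y = (KᵀK)⁻¹·Kᵀ·(x' − x̄) = [11, 34]
z = y + H·x̄ = [11, 34] + [-14, -31] = [-3, 3]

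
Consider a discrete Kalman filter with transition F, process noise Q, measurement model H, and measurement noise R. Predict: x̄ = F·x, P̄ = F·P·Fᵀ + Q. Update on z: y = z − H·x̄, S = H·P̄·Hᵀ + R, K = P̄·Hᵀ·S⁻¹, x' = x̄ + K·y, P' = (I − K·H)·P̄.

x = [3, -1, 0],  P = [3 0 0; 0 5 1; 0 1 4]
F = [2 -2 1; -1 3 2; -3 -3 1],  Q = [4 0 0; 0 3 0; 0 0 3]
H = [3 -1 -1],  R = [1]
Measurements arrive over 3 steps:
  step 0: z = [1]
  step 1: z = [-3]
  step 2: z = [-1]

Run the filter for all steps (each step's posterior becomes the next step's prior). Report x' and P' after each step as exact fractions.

step 0: x' = [-226/523, 1587/523, -2823/523], P' = [2952/523 1843/523 6887/523; 1843/523 23092/523 -17428/523; 6887/523 -17428/523 38098/523]
step 1: x' = [-2519141/927841, -1823704/927841, -2939983/927841], P' = [3382906/927841 1914605/927841 7777231/927841; 1914605/927841 205416466/927841 -199639130/927841; 7777231/927841 -199639130/927841 222493974/927841]
step 2: x' = [18746565827/7543427939, -87798066518/7543427939, 151594513283/7543427939], P' = [28084714254/7543427939 -8215948149/7543427939 88711961377/7543427939; -8215948149/7543427939 1155448127414/7543427939 -1178982002850/7543427939; 88711961377/7543427939 -1178982002850/7543427939 1440272029466/7543427939]

step 0: x̄ = F·x = [8, -6, -6]
step 0: P̄ = F·P·Fᵀ + Q = [36 -29 11; -29 79 -31; 11 -31 73]
step 0: y = z − H·x̄ = [-35]
step 0: S = H·P̄·Hᵀ + R = [523]
step 0: K = P̄·Hᵀ·S⁻¹ = [126/523; -135/523; -9/523]
step 0: x' = x̄ + K·y = [-226/523, 1587/523, -2823/523]
step 0: P' = (I − K·H)·P̄ = [2952/523 1843/523 6887/523; 1843/523 23092/523 -17428/523; 6887/523 -17428/523 38098/523]
step 1: x̄ = F·x = [-6449/523, -659/523, -6906/523]
step 1: P̄ = F·P·Fᵀ + Q = [226882/523 -15427/523 239191/523; -15427/523 116999/523 -129759/523; 239191/523 -129759/523 370483/523]
step 1: y = z − H·x̄ = [10213/523]
step 1: S = H·P̄·Hᵀ + R = [927841/523]
step 1: K = P̄·Hᵀ·S⁻¹ = [456882/927841; -33521/927841; 476849/927841]
step 1: x' = x̄ + K·y = [-2519141/927841, -1823704/927841, -2939983/927841]
step 1: P' = (I − K·H)·P̄ = [3382906/927841 1914605/927841 7777231/927841; 1914605/927841 205416466/927841 -199639130/927841; 7777231/927841 -199639130/927841 222493974/927841]
step 2: x̄ = F·x = [-4330857/927841, -8831937/927841, 10088552/927841]
step 2: P̄ = F·P·Fᵀ + Q = [1875751430/927841 -555988997/927841 2425113753/927841; -555988997/927841 306624405/927841 -860622385/927841; 2425113753/927841 -860622385/927841 3290106129/927841]
step 2: y = z − H·x̄ = [13321345/927841]
step 2: S = H·P̄·Hᵀ + R = [7543427939/927841]
step 2: K = P̄·Hᵀ·S⁻¹ = [3758129534/7543427939; -1113969011/7543427939; 4845857515/7543427939]
step 2: x' = x̄ + K·y = [18746565827/7543427939, -87798066518/7543427939, 151594513283/7543427939]
step 2: P' = (I − K·H)·P̄ = [28084714254/7543427939 -8215948149/7543427939 88711961377/7543427939; -8215948149/7543427939 1155448127414/7543427939 -1178982002850/7543427939; 88711961377/7543427939 -1178982002850/7543427939 1440272029466/7543427939]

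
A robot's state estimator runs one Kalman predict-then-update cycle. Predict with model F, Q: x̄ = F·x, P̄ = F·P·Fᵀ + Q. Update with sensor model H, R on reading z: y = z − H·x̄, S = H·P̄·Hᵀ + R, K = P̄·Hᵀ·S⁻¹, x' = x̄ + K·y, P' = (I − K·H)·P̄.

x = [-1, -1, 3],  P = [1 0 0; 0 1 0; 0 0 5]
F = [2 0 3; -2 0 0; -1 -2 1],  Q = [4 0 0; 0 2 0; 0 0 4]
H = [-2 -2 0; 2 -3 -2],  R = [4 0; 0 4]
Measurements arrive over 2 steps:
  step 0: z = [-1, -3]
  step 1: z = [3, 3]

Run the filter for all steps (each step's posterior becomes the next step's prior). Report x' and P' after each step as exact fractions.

step 0: x̄ = F·x = [7, 2, 6]
step 0: P̄ = F·P·Fᵀ + Q = [53 -4 13; -4 6 2; 13 2 14]
step 0: y = z − H·x̄ = [17, 1]
step 0: S = H·P̄·Hᵀ + R = [208 -124; -124 294]
step 0: K = P̄·Hᵀ·S⁻¹ = [-4351/11444 873/5722; -306/2861 -421/2861; -2453/11444 -673/5722]
step 0: x' = x̄ + K·y = [7887/11444, 99/2861, 25617/11444]
step 0: P' = (I − K·H)·P̄ = [9751/5722 -2700/2861 16105/5722; -2700/2861 3312/2861 -6826/2861; 16105/5722 -6826/2861 37929/5722]
step 1: x̄ = F·x = [92625/11444, -7887/5722, 8469/5722]
step 1: P̄ = F·P·Fᵀ + Q = [596513/5722 -67817/2861 90846/2861; -67817/2861 25224/2861 -17154/2861; 90846/2861 -17154/2861 48931/2861]
step 1: y = z − H·x̄ = [94017/5722, -41091/2861]
step 1: S = H·P̄·Hᵀ + R = [762830/2861 -882548/2861; -882548/2861 1508398/2861]
step 1: K = P̄·Hᵀ·S⁻¹ = [-26133213/64970338 5670097/32485169; -2421779/32485169 -5228823/32485169; -8992664/32485169 -2347838/32485169]
step 1: x' = x̄ + K·y = [-33204066/32485169, -9469380/32485169, -131910651/64970338]
step 1: P' = (I − K·H)·P̄ = [56318091/32485169 -30184878/32485169 90255214/32485169; -30184878/32485169 35028436/32485169 -72269886/32485169; 90255214/32485169 -72269886/32485169 203355719/32485169]

step 0: x' = [7887/11444, 99/2861, 25617/11444], P' = [9751/5722 -2700/2861 16105/5722; -2700/2861 3312/2861 -6826/2861; 16105/5722 -6826/2861 37929/5722]
step 1: x' = [-33204066/32485169, -9469380/32485169, -131910651/64970338], P' = [56318091/32485169 -30184878/32485169 90255214/32485169; -30184878/32485169 35028436/32485169 -72269886/32485169; 90255214/32485169 -72269886/32485169 203355719/32485169]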